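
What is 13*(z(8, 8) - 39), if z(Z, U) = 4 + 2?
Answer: -429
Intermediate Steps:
z(Z, U) = 6
13*(z(8, 8) - 39) = 13*(6 - 39) = 13*(-33) = -429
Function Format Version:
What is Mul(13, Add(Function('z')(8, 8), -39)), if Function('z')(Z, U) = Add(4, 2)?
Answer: -429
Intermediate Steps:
Function('z')(Z, U) = 6
Mul(13, Add(Function('z')(8, 8), -39)) = Mul(13, Add(6, -39)) = Mul(13, -33) = -429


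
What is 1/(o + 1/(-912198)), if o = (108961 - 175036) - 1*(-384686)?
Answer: 912198/290636316977 ≈ 3.1386e-6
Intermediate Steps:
o = 318611 (o = -66075 + 384686 = 318611)
1/(o + 1/(-912198)) = 1/(318611 + 1/(-912198)) = 1/(318611 - 1/912198) = 1/(290636316977/912198) = 912198/290636316977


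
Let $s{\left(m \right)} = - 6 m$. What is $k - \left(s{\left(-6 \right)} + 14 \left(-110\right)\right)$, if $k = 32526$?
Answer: $34030$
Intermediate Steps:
$k - \left(s{\left(-6 \right)} + 14 \left(-110\right)\right) = 32526 - \left(\left(-6\right) \left(-6\right) + 14 \left(-110\right)\right) = 32526 - \left(36 - 1540\right) = 32526 - -1504 = 32526 + 1504 = 34030$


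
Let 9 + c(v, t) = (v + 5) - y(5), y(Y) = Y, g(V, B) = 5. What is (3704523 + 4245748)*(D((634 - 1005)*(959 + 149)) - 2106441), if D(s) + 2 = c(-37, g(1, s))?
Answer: -16747158408519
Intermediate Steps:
c(v, t) = -9 + v (c(v, t) = -9 + ((v + 5) - 1*5) = -9 + ((5 + v) - 5) = -9 + v)
D(s) = -48 (D(s) = -2 + (-9 - 37) = -2 - 46 = -48)
(3704523 + 4245748)*(D((634 - 1005)*(959 + 149)) - 2106441) = (3704523 + 4245748)*(-48 - 2106441) = 7950271*(-2106489) = -16747158408519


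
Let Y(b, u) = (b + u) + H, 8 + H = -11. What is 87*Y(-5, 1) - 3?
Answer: -2004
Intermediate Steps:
H = -19 (H = -8 - 11 = -19)
Y(b, u) = -19 + b + u (Y(b, u) = (b + u) - 19 = -19 + b + u)
87*Y(-5, 1) - 3 = 87*(-19 - 5 + 1) - 3 = 87*(-23) - 3 = -2001 - 3 = -2004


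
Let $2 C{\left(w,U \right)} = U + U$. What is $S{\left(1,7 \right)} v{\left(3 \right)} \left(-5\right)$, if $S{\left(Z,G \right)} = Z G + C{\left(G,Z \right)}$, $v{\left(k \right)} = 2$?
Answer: $-80$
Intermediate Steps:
$C{\left(w,U \right)} = U$ ($C{\left(w,U \right)} = \frac{U + U}{2} = \frac{2 U}{2} = U$)
$S{\left(Z,G \right)} = Z + G Z$ ($S{\left(Z,G \right)} = Z G + Z = G Z + Z = Z + G Z$)
$S{\left(1,7 \right)} v{\left(3 \right)} \left(-5\right) = 1 \left(1 + 7\right) 2 \left(-5\right) = 1 \cdot 8 \cdot 2 \left(-5\right) = 8 \cdot 2 \left(-5\right) = 16 \left(-5\right) = -80$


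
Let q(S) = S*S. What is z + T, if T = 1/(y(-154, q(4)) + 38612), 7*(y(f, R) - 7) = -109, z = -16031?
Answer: -4331960937/270224 ≈ -16031.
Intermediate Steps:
q(S) = S²
y(f, R) = -60/7 (y(f, R) = 7 + (⅐)*(-109) = 7 - 109/7 = -60/7)
T = 7/270224 (T = 1/(-60/7 + 38612) = 1/(270224/7) = 7/270224 ≈ 2.5904e-5)
z + T = -16031 + 7/270224 = -4331960937/270224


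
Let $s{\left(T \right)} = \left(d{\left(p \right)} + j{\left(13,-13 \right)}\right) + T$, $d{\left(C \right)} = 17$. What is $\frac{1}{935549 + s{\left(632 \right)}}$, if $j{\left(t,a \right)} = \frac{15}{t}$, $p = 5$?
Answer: $\frac{13}{12170589} \approx 1.0681 \cdot 10^{-6}$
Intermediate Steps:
$s{\left(T \right)} = \frac{236}{13} + T$ ($s{\left(T \right)} = \left(17 + \frac{15}{13}\right) + T = \frac{236}{13} + T$)
$\frac{1}{935549 + s{\left(632 \right)}} = \frac{1}{935549 + \left(\frac{236}{13} + 632\right)} = \frac{1}{935549 + \frac{8452}{13}} = \frac{1}{\frac{12170589}{13}} = \frac{13}{12170589}$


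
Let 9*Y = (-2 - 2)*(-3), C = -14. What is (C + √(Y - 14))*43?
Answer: -602 + 43*I*√114/3 ≈ -602.0 + 153.04*I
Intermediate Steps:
Y = 4/3 (Y = ((-2 - 2)*(-3))/9 = (-4*(-3))/9 = (⅑)*12 = 4/3 ≈ 1.3333)
(C + √(Y - 14))*43 = (-14 + √(4/3 - 14))*43 = (-14 + √(-38/3))*43 = (-14 + I*√114/3)*43 = -602 + 43*I*√114/3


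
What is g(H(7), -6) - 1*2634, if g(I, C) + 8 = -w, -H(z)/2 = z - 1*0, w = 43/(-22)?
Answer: -58081/22 ≈ -2640.0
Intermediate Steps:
w = -43/22 (w = 43*(-1/22) = -43/22 ≈ -1.9545)
H(z) = -2*z (H(z) = -2*(z - 1*0) = -2*(z + 0) = -2*z)
g(I, C) = -133/22 (g(I, C) = -8 - 1*(-43/22) = -8 + 43/22 = -133/22)
g(H(7), -6) - 1*2634 = -133/22 - 1*2634 = -133/22 - 2634 = -58081/22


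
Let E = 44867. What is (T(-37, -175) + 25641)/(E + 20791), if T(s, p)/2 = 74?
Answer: 25789/65658 ≈ 0.39278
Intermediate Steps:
T(s, p) = 148 (T(s, p) = 2*74 = 148)
(T(-37, -175) + 25641)/(E + 20791) = (148 + 25641)/(44867 + 20791) = 25789/65658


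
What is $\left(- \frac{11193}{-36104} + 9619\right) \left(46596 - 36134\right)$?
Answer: $\frac{1816703121439}{18052} \approx 1.0064 \cdot 10^{8}$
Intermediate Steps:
$\left(- \frac{11193}{-36104} + 9619\right) \left(46596 - 36134\right) = \left(\left(-11193\right) \left(- \frac{1}{36104}\right) + 9619\right) 10462 = \left(\frac{11193}{36104} + 9619\right) 10462 = \frac{347295569}{36104} \cdot 10462 = \frac{1816703121439}{18052}$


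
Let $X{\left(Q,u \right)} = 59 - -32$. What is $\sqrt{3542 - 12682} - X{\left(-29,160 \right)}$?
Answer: $-91 + 2 i \sqrt{2285} \approx -91.0 + 95.603 i$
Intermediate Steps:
$X{\left(Q,u \right)} = 91$ ($X{\left(Q,u \right)} = 59 + 32 = 91$)
$\sqrt{3542 - 12682} - X{\left(-29,160 \right)} = \sqrt{3542 - 12682} - 91 = \sqrt{-9140} - 91 = 2 i \sqrt{2285} - 91 = -91 + 2 i \sqrt{2285}$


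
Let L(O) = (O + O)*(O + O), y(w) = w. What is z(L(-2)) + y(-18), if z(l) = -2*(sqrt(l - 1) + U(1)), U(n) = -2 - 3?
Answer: -8 - 2*sqrt(15) ≈ -15.746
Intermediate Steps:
U(n) = -5
L(O) = 4*O**2 (L(O) = (2*O)*(2*O) = 4*O**2)
z(l) = 10 - 2*sqrt(-1 + l) (z(l) = -2*(sqrt(l - 1) - 5) = -2*(sqrt(-1 + l) - 5) = -2*(-5 + sqrt(-1 + l)) = 10 - 2*sqrt(-1 + l))
z(L(-2)) + y(-18) = (10 - 2*sqrt(-1 + 4*(-2)**2)) - 18 = (10 - 2*sqrt(-1 + 4*4)) - 18 = (10 - 2*sqrt(-1 + 16)) - 18 = (10 - 2*sqrt(15)) - 18 = -8 - 2*sqrt(15)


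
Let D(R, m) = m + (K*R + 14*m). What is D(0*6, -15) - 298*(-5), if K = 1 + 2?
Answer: 1265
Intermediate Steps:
K = 3
D(R, m) = 3*R + 15*m (D(R, m) = m + (3*R + 14*m) = 3*R + 15*m)
D(0*6, -15) - 298*(-5) = (3*(0*6) + 15*(-15)) - 298*(-5) = (3*0 - 225) + 1490 = (0 - 225) + 1490 = -225 + 1490 = 1265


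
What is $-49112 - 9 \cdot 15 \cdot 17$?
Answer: $-51407$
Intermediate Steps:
$-49112 - 9 \cdot 15 \cdot 17 = -49112 - 135 \cdot 17 = -49112 - 2295 = -51407$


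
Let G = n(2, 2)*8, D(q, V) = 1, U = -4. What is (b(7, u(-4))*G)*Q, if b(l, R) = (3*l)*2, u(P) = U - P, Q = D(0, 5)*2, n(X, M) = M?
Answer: 1344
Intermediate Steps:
Q = 2 (Q = 1*2 = 2)
u(P) = -4 - P
b(l, R) = 6*l
G = 16 (G = 2*8 = 16)
(b(7, u(-4))*G)*Q = ((6*7)*16)*2 = (42*16)*2 = 672*2 = 1344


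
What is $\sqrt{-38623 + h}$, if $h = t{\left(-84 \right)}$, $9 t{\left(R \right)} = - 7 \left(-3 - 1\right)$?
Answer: $\frac{i \sqrt{347579}}{3} \approx 196.52 i$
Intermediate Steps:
$t{\left(R \right)} = \frac{28}{9}$ ($t{\left(R \right)} = \frac{\left(-7\right) \left(-3 - 1\right)}{9} = \frac{\left(-7\right) \left(-4\right)}{9} = \frac{1}{9} \cdot 28 = \frac{28}{9}$)
$h = \frac{28}{9} \approx 3.1111$
$\sqrt{-38623 + h} = \sqrt{-38623 + \frac{28}{9}} = \sqrt{- \frac{347579}{9}} = \frac{i \sqrt{347579}}{3}$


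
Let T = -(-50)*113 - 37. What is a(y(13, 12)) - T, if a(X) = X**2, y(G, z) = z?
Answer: -5469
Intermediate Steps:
T = 5613 (T = -50*(-113) - 37 = 5650 - 37 = 5613)
a(y(13, 12)) - T = 12**2 - 1*5613 = 144 - 5613 = -5469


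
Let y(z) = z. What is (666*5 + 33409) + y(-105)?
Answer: 36634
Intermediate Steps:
(666*5 + 33409) + y(-105) = (666*5 + 33409) - 105 = (3330 + 33409) - 105 = 36739 - 105 = 36634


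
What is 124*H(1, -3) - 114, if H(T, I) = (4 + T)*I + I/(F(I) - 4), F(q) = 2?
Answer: -1788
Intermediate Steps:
H(T, I) = -I/2 + I*(4 + T) (H(T, I) = (4 + T)*I + I/(2 - 4) = I*(4 + T) + I/(-2) = I*(4 + T) - I/2 = -I/2 + I*(4 + T))
124*H(1, -3) - 114 = 124*((½)*(-3)*(7 + 2*1)) - 114 = 124*((½)*(-3)*(7 + 2)) - 114 = 124*((½)*(-3)*9) - 114 = 124*(-27/2) - 114 = -1674 - 114 = -1788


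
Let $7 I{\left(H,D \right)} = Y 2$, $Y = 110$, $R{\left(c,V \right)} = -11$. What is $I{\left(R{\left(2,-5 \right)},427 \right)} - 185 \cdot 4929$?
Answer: $- \frac{6382835}{7} \approx -9.1183 \cdot 10^{5}$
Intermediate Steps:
$I{\left(H,D \right)} = \frac{220}{7}$ ($I{\left(H,D \right)} = \frac{110 \cdot 2}{7} = \frac{1}{7} \cdot 220 = \frac{220}{7}$)
$I{\left(R{\left(2,-5 \right)},427 \right)} - 185 \cdot 4929 = \frac{220}{7} - 185 \cdot 4929 = \frac{220}{7} - 911865 = - \frac{6382835}{7}$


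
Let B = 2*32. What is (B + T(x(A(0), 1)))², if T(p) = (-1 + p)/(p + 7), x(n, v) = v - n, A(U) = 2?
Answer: 36481/9 ≈ 4053.4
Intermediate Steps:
T(p) = (-1 + p)/(7 + p)
B = 64
(B + T(x(A(0), 1)))² = (64 + (-1 + (1 - 1*2))/(7 + (1 - 1*2)))² = (64 + (-1 + (1 - 2))/(7 + (1 - 2)))² = (64 + (-1 - 1)/(7 - 1))² = (64 - 2/6)² = (64 + (⅙)*(-2))² = (64 - ⅓)² = (191/3)² = 36481/9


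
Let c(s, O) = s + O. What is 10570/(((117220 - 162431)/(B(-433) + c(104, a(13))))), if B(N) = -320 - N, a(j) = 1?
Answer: -2304260/45211 ≈ -50.967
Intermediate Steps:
c(s, O) = O + s
10570/(((117220 - 162431)/(B(-433) + c(104, a(13))))) = 10570/(((117220 - 162431)/((-320 - 1*(-433)) + (1 + 104)))) = 10570/((-45211/((-320 + 433) + 105))) = 10570/((-45211/(113 + 105))) = 10570/((-45211/218)) = 10570/((-45211*1/218)) = 10570/(-45211/218) = 10570*(-218/45211) = -2304260/45211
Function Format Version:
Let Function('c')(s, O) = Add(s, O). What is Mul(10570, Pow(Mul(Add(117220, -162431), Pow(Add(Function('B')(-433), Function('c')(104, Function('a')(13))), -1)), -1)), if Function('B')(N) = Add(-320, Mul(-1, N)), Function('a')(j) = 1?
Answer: Rational(-2304260, 45211) ≈ -50.967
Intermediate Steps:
Function('c')(s, O) = Add(O, s)
Mul(10570, Pow(Mul(Add(117220, -162431), Pow(Add(Function('B')(-433), Function('c')(104, Function('a')(13))), -1)), -1)) = Mul(10570, Pow(Mul(Add(117220, -162431), Pow(Add(Add(-320, Mul(-1, -433)), Add(1, 104)), -1)), -1)) = Mul(10570, Pow(Mul(-45211, Pow(Add(Add(-320, 433), 105), -1)), -1)) = Mul(10570, Pow(Mul(-45211, Pow(Add(113, 105), -1)), -1)) = Mul(10570, Pow(Mul(-45211, Pow(218, -1)), -1)) = Mul(10570, Pow(Mul(-45211, Rational(1, 218)), -1)) = Mul(10570, Pow(Rational(-45211, 218), -1)) = Mul(10570, Rational(-218, 45211)) = Rational(-2304260, 45211)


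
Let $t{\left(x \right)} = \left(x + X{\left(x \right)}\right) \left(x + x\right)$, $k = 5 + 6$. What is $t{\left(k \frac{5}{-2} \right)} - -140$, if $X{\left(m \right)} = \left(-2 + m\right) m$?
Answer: $- \frac{171865}{4} \approx -42966.0$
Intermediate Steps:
$X{\left(m \right)} = m \left(-2 + m\right)$
$k = 11$
$t{\left(x \right)} = 2 x \left(x + x \left(-2 + x\right)\right)$ ($t{\left(x \right)} = \left(x + x \left(-2 + x\right)\right) \left(x + x\right) = \left(x + x \left(-2 + x\right)\right) 2 x = 2 x \left(x + x \left(-2 + x\right)\right)$)
$t{\left(k \frac{5}{-2} \right)} - -140 = 2 \left(11 \frac{5}{-2}\right)^{2} \left(-1 + 11 \frac{5}{-2}\right) - -140 = 2 \left(11 \cdot 5 \left(- \frac{1}{2}\right)\right)^{2} \left(-1 + 11 \cdot 5 \left(- \frac{1}{2}\right)\right) + 140 = 2 \left(11 \left(- \frac{5}{2}\right)\right)^{2} \left(-1 + 11 \left(- \frac{5}{2}\right)\right) + 140 = 2 \left(- \frac{55}{2}\right)^{2} \left(-1 - \frac{55}{2}\right) + 140 = 2 \cdot \frac{3025}{4} \left(- \frac{57}{2}\right) + 140 = - \frac{172425}{4} + 140 = - \frac{171865}{4}$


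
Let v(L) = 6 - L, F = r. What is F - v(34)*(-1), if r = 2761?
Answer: 2733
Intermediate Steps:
F = 2761
F - v(34)*(-1) = 2761 - (6 - 1*34)*(-1) = 2761 - (6 - 34)*(-1) = 2761 - (-28)*(-1) = 2761 - 1*28 = 2761 - 28 = 2733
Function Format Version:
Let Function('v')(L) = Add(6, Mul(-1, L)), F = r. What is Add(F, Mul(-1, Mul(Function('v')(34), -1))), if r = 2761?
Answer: 2733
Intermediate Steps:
F = 2761
Add(F, Mul(-1, Mul(Function('v')(34), -1))) = Add(2761, Mul(-1, Mul(Add(6, Mul(-1, 34)), -1))) = Add(2761, Mul(-1, Mul(Add(6, -34), -1))) = Add(2761, Mul(-1, Mul(-28, -1))) = Add(2761, Mul(-1, 28)) = Add(2761, -28) = 2733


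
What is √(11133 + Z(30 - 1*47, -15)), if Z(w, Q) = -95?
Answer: √11038 ≈ 105.06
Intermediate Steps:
√(11133 + Z(30 - 1*47, -15)) = √(11133 - 95) = √11038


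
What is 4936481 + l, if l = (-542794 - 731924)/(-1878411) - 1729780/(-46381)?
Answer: 143360757372971803/29040860197 ≈ 4.9365e+6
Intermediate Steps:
l = 1102786825046/29040860197 (l = -1274718*(-1/1878411) - 1729780*(-1/46381) = 424906/626137 + 1729780/46381 = 1102786825046/29040860197 ≈ 37.974)
4936481 + l = 4936481 + 1102786825046/29040860197 = 143360757372971803/29040860197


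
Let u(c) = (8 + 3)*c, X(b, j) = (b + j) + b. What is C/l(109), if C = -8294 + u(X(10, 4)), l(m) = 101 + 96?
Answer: -8030/197 ≈ -40.761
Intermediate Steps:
l(m) = 197
X(b, j) = j + 2*b
u(c) = 11*c
C = -8030 (C = -8294 + 11*(4 + 2*10) = -8294 + 11*(4 + 20) = -8294 + 11*24 = -8294 + 264 = -8030)
C/l(109) = -8030/197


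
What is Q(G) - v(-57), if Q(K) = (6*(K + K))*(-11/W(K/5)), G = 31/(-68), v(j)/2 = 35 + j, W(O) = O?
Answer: -616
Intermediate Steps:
v(j) = 70 + 2*j (v(j) = 2*(35 + j) = 70 + 2*j)
G = -31/68 (G = 31*(-1/68) = -31/68 ≈ -0.45588)
Q(K) = -660 (Q(K) = (6*(K + K))*(-11*5/K) = (6*(2*K))*(-11*5/K) = (12*K)*(-11*5/K) = (12*K)*(-55/K) = -660)
Q(G) - v(-57) = -660 - (70 + 2*(-57)) = -660 - (70 - 114) = -660 - 1*(-44) = -660 + 44 = -616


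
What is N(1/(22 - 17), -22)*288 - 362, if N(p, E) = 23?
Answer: 6262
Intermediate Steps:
N(1/(22 - 17), -22)*288 - 362 = 23*288 - 362 = 6624 - 362 = 6262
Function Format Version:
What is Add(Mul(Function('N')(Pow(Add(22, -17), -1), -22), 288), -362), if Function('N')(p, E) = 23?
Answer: 6262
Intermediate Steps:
Add(Mul(Function('N')(Pow(Add(22, -17), -1), -22), 288), -362) = Add(Mul(23, 288), -362) = Add(6624, -362) = 6262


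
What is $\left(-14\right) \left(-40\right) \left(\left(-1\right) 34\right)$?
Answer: $-19040$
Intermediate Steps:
$\left(-14\right) \left(-40\right) \left(\left(-1\right) 34\right) = 560 \left(-34\right) = -19040$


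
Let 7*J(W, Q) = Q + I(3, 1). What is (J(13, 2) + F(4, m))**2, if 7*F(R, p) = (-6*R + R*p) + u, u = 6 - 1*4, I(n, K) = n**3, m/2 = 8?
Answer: 5041/49 ≈ 102.88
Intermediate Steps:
m = 16 (m = 2*8 = 16)
J(W, Q) = 27/7 + Q/7 (J(W, Q) = (Q + 3**3)/7 = (Q + 27)/7 = (27 + Q)/7 = 27/7 + Q/7)
u = 2 (u = 6 - 4 = 2)
F(R, p) = 2/7 - 6*R/7 + R*p/7 (F(R, p) = ((-6*R + R*p) + 2)/7 = (2 - 6*R + R*p)/7 = 2/7 - 6*R/7 + R*p/7)
(J(13, 2) + F(4, m))**2 = ((27/7 + (1/7)*2) + (2/7 - 6/7*4 + (1/7)*4*16))**2 = ((27/7 + 2/7) + (2/7 - 24/7 + 64/7))**2 = (29/7 + 6)**2 = (71/7)**2 = 5041/49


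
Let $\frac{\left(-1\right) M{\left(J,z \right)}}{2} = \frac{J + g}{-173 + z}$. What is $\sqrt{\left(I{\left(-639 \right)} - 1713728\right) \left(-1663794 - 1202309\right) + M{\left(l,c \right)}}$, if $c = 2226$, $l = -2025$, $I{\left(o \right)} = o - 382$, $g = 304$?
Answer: $\frac{\sqrt{20714299474396320349}}{2053} \approx 2.2169 \cdot 10^{6}$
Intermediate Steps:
$I{\left(o \right)} = -382 + o$ ($I{\left(o \right)} = o - 382 = -382 + o$)
$M{\left(J,z \right)} = - \frac{2 \left(304 + J\right)}{-173 + z}$ ($M{\left(J,z \right)} = - 2 \frac{J + 304}{-173 + z} = - 2 \frac{304 + J}{-173 + z} = - \frac{2 \left(304 + J\right)}{-173 + z}$)
$\sqrt{\left(I{\left(-639 \right)} - 1713728\right) \left(-1663794 - 1202309\right) + M{\left(l,c \right)}} = \sqrt{\left(\left(-382 - 639\right) - 1713728\right) \left(-1663794 - 1202309\right) + \frac{2 \left(-304 - -2025\right)}{-173 + 2226}} = \sqrt{\left(-1021 - 1713728\right) \left(-2866103\right) + \frac{2 \left(-304 + 2025\right)}{2053}} = \sqrt{\left(-1714749\right) \left(-2866103\right) + 2 \cdot \frac{1}{2053} \cdot 1721} = \sqrt{4914647253147 + \frac{3442}{2053}} = \sqrt{\frac{10089770810714233}{2053}} = \frac{\sqrt{20714299474396320349}}{2053}$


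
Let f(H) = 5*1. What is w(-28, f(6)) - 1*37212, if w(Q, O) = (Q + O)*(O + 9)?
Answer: -37534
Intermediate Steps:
f(H) = 5
w(Q, O) = (9 + O)*(O + Q) (w(Q, O) = (O + Q)*(9 + O) = (9 + O)*(O + Q))
w(-28, f(6)) - 1*37212 = (5² + 9*5 + 9*(-28) + 5*(-28)) - 1*37212 = (25 + 45 - 252 - 140) - 37212 = -322 - 37212 = -37534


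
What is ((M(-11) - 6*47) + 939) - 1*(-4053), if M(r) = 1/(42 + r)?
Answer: 146011/31 ≈ 4710.0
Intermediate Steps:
((M(-11) - 6*47) + 939) - 1*(-4053) = ((1/(42 - 11) - 6*47) + 939) - 1*(-4053) = ((1/31 - 282) + 939) + 4053 = (-8741/31 + 939) + 4053 = 20368/31 + 4053 = 146011/31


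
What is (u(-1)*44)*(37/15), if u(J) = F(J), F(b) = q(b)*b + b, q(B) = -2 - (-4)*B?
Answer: 1628/3 ≈ 542.67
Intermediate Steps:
q(B) = -2 + 4*B
F(b) = b + b*(-2 + 4*b) (F(b) = (-2 + 4*b)*b + b = b*(-2 + 4*b) + b = b + b*(-2 + 4*b))
u(J) = J*(-1 + 4*J)
(u(-1)*44)*(37/15) = (-(-1 + 4*(-1))*44)*(37/15) = (-(-1 - 4)*44)*(37*(1/15)) = (-1*(-5)*44)*(37/15) = (5*44)*(37/15) = 220*(37/15) = 1628/3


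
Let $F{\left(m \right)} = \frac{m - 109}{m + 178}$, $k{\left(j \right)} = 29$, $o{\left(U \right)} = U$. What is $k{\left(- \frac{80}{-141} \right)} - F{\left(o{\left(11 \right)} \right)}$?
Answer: $\frac{797}{27} \approx 29.519$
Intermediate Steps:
$F{\left(m \right)} = \frac{-109 + m}{178 + m}$
$k{\left(- \frac{80}{-141} \right)} - F{\left(o{\left(11 \right)} \right)} = 29 - \frac{-109 + 11}{178 + 11} = 29 - \frac{1}{189} \left(-98\right) = 29 - - \frac{14}{27} = 29 + \frac{14}{27} = \frac{797}{27}$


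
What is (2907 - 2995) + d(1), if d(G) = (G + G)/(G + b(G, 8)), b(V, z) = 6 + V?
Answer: -351/4 ≈ -87.750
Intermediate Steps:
d(G) = 2*G/(6 + 2*G) (d(G) = (G + G)/(G + (6 + G)) = (2*G)/(6 + 2*G) = 2*G/(6 + 2*G))
(2907 - 2995) + d(1) = (2907 - 2995) + 1/(3 + 1) = -88 + 1/4 = -351/4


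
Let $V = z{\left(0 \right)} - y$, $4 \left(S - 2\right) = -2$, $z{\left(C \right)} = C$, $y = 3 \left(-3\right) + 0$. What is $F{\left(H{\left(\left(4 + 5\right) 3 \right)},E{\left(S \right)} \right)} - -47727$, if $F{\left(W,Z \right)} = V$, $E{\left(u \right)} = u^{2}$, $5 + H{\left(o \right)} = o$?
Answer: $47736$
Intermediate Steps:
$y = -9$ ($y = -9 + 0 = -9$)
$H{\left(o \right)} = -5 + o$
$S = \frac{3}{2}$ ($S = 2 + \frac{1}{4} \left(-2\right) = 2 - \frac{1}{2} = \frac{3}{2} \approx 1.5$)
$V = 9$ ($V = 0 - -9 = 0 + 9 = 9$)
$F{\left(W,Z \right)} = 9$
$F{\left(H{\left(\left(4 + 5\right) 3 \right)},E{\left(S \right)} \right)} - -47727 = 9 - -47727 = 9 + 47727 = 47736$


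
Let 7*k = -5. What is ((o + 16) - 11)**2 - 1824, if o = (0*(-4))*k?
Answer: -1799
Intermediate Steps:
k = -5/7 (k = (1/7)*(-5) = -5/7 ≈ -0.71429)
o = 0 (o = (0*(-4))*(-5/7) = 0*(-5/7) = 0)
((o + 16) - 11)**2 - 1824 = ((0 + 16) - 11)**2 - 1824 = (16 - 11)**2 - 1824 = 5**2 - 1824 = 25 - 1824 = -1799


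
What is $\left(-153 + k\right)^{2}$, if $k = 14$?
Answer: $19321$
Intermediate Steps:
$\left(-153 + k\right)^{2} = \left(-153 + 14\right)^{2} = \left(-139\right)^{2} = 19321$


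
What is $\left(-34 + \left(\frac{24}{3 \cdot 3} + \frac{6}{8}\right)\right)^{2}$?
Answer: $\frac{134689}{144} \approx 935.34$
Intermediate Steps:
$\left(-34 + \left(\frac{24}{3 \cdot 3} + \frac{6}{8}\right)\right)^{2} = \left(-34 + \left(\frac{24}{9} + 6 \cdot \frac{1}{8}\right)\right)^{2} = \left(-34 + \left(24 \cdot \frac{1}{9} + \frac{3}{4}\right)\right)^{2} = \left(-34 + \left(\frac{8}{3} + \frac{3}{4}\right)\right)^{2} = \left(-34 + \frac{41}{12}\right)^{2} = \left(- \frac{367}{12}\right)^{2} = \frac{134689}{144}$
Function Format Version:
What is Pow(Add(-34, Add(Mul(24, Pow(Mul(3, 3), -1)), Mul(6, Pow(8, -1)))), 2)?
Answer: Rational(134689, 144) ≈ 935.34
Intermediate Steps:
Pow(Add(-34, Add(Mul(24, Pow(Mul(3, 3), -1)), Mul(6, Pow(8, -1)))), 2) = Pow(Add(-34, Add(Mul(24, Pow(9, -1)), Mul(6, Rational(1, 8)))), 2) = Pow(Add(-34, Add(Mul(24, Rational(1, 9)), Rational(3, 4))), 2) = Pow(Add(-34, Add(Rational(8, 3), Rational(3, 4))), 2) = Pow(Add(-34, Rational(41, 12)), 2) = Pow(Rational(-367, 12), 2) = Rational(134689, 144)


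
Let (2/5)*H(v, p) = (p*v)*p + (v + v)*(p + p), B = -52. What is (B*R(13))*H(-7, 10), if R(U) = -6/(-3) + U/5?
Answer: 586040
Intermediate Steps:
R(U) = 2 + U/5 (R(U) = -6*(-1/3) + U*(1/5) = 2 + U/5)
H(v, p) = 10*p*v + 5*v*p**2/2 (H(v, p) = 5*((p*v)*p + (v + v)*(p + p))/2 = 5*(v*p**2 + (2*v)*(2*p))/2 = 5*(v*p**2 + 4*p*v)/2 = 10*p*v + 5*v*p**2/2)
(B*R(13))*H(-7, 10) = (-52*(2 + (1/5)*13))*((5/2)*10*(-7)*(4 + 10)) = (-52*(2 + 13/5))*((5/2)*10*(-7)*14) = -52*23/5*(-2450) = -1196/5*(-2450) = 586040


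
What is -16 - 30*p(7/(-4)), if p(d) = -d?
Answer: -137/2 ≈ -68.500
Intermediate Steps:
-16 - 30*p(7/(-4)) = -16 - (-30)*7/(-4) = -16 - (-30)*7*(-¼) = -16 - (-30)*(-7)/4 = -16 - 30*7/4 = -16 - 105/2 = -137/2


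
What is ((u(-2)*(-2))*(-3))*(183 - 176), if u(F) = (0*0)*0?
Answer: 0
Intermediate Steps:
u(F) = 0 (u(F) = 0*0 = 0)
((u(-2)*(-2))*(-3))*(183 - 176) = ((0*(-2))*(-3))*(183 - 176) = (0*(-3))*7 = 0*7 = 0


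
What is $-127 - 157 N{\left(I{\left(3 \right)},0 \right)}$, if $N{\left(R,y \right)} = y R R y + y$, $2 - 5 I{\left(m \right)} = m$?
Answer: $-127$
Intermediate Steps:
$I{\left(m \right)} = \frac{2}{5} - \frac{m}{5}$
$N{\left(R,y \right)} = y + R^{2} y^{2}$ ($N{\left(R,y \right)} = R y R y + y = y R^{2} y + y = R^{2} y^{2} + y = y + R^{2} y^{2}$)
$-127 - 157 N{\left(I{\left(3 \right)},0 \right)} = -127 - 157 \cdot 0 \left(1 + 0 \left(\frac{2}{5} - \frac{3}{5}\right)^{2}\right) = -127 - 157 \cdot 0 \left(1 + 0 \left(- \frac{1}{5}\right)^{2}\right) = -127 - 157 \cdot 0 \left(1 + 0 \cdot \frac{1}{25}\right) = -127 - 157 \cdot 0 \left(1 + 0\right) = -127 - 157 \cdot 0 \cdot 1 = -127 - 0 = -127 + 0 = -127$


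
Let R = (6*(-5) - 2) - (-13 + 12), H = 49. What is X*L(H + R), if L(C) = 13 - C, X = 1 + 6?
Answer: -35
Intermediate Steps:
R = -31 (R = (-30 - 2) - 1*(-1) = -32 + 1 = -31)
X = 7
X*L(H + R) = 7*(13 - (49 - 31)) = 7*(13 - 1*18) = 7*(13 - 18) = 7*(-5) = -35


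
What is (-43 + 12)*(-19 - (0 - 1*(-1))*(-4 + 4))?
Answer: 589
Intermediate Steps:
(-43 + 12)*(-19 - (0 - 1*(-1))*(-4 + 4)) = -31*(-19 - (0 + 1)*0) = -31*(-19 - 0) = -31*(-19 - 1*0) = -31*(-19 + 0) = -31*(-19) = 589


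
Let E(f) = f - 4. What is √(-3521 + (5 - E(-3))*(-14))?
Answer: I*√3689 ≈ 60.737*I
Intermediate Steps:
E(f) = -4 + f
√(-3521 + (5 - E(-3))*(-14)) = √(-3521 + (5 - (-4 - 3))*(-14)) = √(-3521 + (5 - 1*(-7))*(-14)) = √(-3521 + (5 + 7)*(-14)) = √(-3521 + 12*(-14)) = √(-3521 - 168) = √(-3689) = I*√3689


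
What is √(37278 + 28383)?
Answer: √65661 ≈ 256.24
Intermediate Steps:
√(37278 + 28383) = √65661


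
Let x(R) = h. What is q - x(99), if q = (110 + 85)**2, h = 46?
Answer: 37979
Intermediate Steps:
x(R) = 46
q = 38025 (q = 195**2 = 38025)
q - x(99) = 38025 - 1*46 = 38025 - 46 = 37979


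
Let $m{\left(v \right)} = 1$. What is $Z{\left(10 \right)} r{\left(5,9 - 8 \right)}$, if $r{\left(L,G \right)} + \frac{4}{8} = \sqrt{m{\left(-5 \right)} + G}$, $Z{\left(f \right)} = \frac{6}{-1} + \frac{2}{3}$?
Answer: $\frac{8}{3} - \frac{16 \sqrt{2}}{3} \approx -4.8758$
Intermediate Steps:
$Z{\left(f \right)} = - \frac{16}{3}$ ($Z{\left(f \right)} = 6 \left(-1\right) + 2 \cdot \frac{1}{3} = -6 + \frac{2}{3} = - \frac{16}{3}$)
$r{\left(L,G \right)} = - \frac{1}{2} + \sqrt{1 + G}$
$Z{\left(10 \right)} r{\left(5,9 - 8 \right)} = - \frac{16 \left(- \frac{1}{2} + \sqrt{1 + \left(9 - 8\right)}\right)}{3} = - \frac{16 \left(- \frac{1}{2} + \sqrt{1 + 1}\right)}{3} = - \frac{16 \left(- \frac{1}{2} + \sqrt{2}\right)}{3} = \frac{8}{3} - \frac{16 \sqrt{2}}{3}$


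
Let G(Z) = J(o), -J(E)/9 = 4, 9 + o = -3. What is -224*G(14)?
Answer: 8064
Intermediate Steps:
o = -12 (o = -9 - 3 = -12)
J(E) = -36 (J(E) = -9*4 = -36)
G(Z) = -36
-224*G(14) = -224*(-36) = 8064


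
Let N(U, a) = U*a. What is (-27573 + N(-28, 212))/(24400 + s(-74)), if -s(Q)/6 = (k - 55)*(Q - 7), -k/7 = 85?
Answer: 33509/291500 ≈ 0.11495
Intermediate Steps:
k = -595 (k = -7*85 = -595)
s(Q) = -27300 + 3900*Q (s(Q) = -6*(-595 - 55)*(Q - 7) = -(-3900)*(-7 + Q) = -6*(4550 - 650*Q) = -27300 + 3900*Q)
(-27573 + N(-28, 212))/(24400 + s(-74)) = (-27573 - 28*212)/(24400 + (-27300 + 3900*(-74))) = (-27573 - 5936)/(24400 + (-27300 - 288600)) = -33509/(24400 - 315900) = -33509/(-291500) = -33509*(-1/291500) = 33509/291500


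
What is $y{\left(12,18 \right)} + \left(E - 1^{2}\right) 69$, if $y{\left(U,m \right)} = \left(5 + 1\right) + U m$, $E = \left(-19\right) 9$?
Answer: $-11646$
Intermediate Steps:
$E = -171$
$y{\left(U,m \right)} = 6 + U m$
$y{\left(12,18 \right)} + \left(E - 1^{2}\right) 69 = \left(6 + 12 \cdot 18\right) + \left(-171 - 1^{2}\right) 69 = \left(6 + 216\right) + \left(-171 - 1\right) 69 = 222 + \left(-171 - 1\right) 69 = 222 - 11868 = -11646$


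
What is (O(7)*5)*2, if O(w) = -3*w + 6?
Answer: -150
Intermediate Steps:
O(w) = 6 - 3*w
(O(7)*5)*2 = ((6 - 3*7)*5)*2 = ((6 - 21)*5)*2 = -15*5*2 = -75*2 = -150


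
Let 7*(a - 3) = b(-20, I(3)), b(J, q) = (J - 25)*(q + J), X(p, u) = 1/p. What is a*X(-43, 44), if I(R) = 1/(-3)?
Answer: -936/301 ≈ -3.1096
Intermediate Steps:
I(R) = -⅓
b(J, q) = (-25 + J)*(J + q)
a = 936/7 (a = 3 + ((-20)² - 25*(-20) - 25*(-⅓) - 20*(-⅓))/7 = 3 + (400 + 500 + 25/3 + 20/3)/7 = 3 + (⅐)*915 = 3 + 915/7 = 936/7 ≈ 133.71)
a*X(-43, 44) = (936/7)/(-43) = (936/7)*(-1/43) = -936/301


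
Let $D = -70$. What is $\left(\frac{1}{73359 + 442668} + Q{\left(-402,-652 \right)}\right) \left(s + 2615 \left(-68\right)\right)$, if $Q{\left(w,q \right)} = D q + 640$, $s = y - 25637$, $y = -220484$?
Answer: $- \frac{10124444311819901}{516027} \approx -1.962 \cdot 10^{10}$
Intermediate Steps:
$s = -246121$ ($s = -220484 - 25637 = -246121$)
$Q{\left(w,q \right)} = 640 - 70 q$ ($Q{\left(w,q \right)} = - 70 q + 640 = 640 - 70 q$)
$\left(\frac{1}{73359 + 442668} + Q{\left(-402,-652 \right)}\right) \left(s + 2615 \left(-68\right)\right) = \left(\frac{1}{73359 + 442668} + \left(640 - -45640\right)\right) \left(-246121 + 2615 \left(-68\right)\right) = \left(\frac{1}{516027} + \left(640 + 45640\right)\right) \left(-246121 - 177820\right) = \left(\frac{1}{516027} + 46280\right) \left(-423941\right) = \frac{23881729561}{516027} \left(-423941\right) = - \frac{10124444311819901}{516027}$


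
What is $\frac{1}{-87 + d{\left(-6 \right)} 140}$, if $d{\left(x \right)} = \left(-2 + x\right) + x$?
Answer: $- \frac{1}{2047} \approx -0.00048852$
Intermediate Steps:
$d{\left(x \right)} = -2 + 2 x$
$\frac{1}{-87 + d{\left(-6 \right)} 140} = \frac{1}{-87 + \left(-2 + 2 \left(-6\right)\right) 140} = \frac{1}{-87 + \left(-2 - 12\right) 140} = \frac{1}{-87 - 1960} = \frac{1}{-2047} = - \frac{1}{2047}$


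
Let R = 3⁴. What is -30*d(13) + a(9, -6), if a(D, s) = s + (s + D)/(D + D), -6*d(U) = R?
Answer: 2395/6 ≈ 399.17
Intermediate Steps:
R = 81
d(U) = -27/2 (d(U) = -⅙*81 = -27/2)
a(D, s) = s + (D + s)/(2*D) (a(D, s) = s + (D + s)/((2*D)) = s + (D + s)*(1/(2*D)) = s + (D + s)/(2*D))
-30*d(13) + a(9, -6) = -30*(-27/2) + (½ - 6 + (½)*(-6)/9) = 405 + (½ - 6 + (½)*(-6)*(⅑)) = 405 + (½ - 6 - ⅓) = 405 - 35/6 = 2395/6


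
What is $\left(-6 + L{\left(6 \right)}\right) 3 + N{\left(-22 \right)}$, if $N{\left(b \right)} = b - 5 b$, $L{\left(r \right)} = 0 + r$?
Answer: $88$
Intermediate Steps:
$L{\left(r \right)} = r$
$N{\left(b \right)} = - 4 b$
$\left(-6 + L{\left(6 \right)}\right) 3 + N{\left(-22 \right)} = \left(-6 + 6\right) 3 - -88 = 0 \cdot 3 + 88 = 0 + 88 = 88$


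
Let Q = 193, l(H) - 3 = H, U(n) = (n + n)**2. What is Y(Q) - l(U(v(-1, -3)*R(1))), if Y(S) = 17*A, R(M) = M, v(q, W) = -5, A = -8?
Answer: -239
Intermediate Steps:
U(n) = 4*n**2 (U(n) = (2*n)**2 = 4*n**2)
l(H) = 3 + H
Y(S) = -136 (Y(S) = 17*(-8) = -136)
Y(Q) - l(U(v(-1, -3)*R(1))) = -136 - (3 + 4*(-5*1)**2) = -136 - (3 + 4*(-5)**2) = -136 - (3 + 4*25) = -136 - (3 + 100) = -136 - 1*103 = -136 - 103 = -239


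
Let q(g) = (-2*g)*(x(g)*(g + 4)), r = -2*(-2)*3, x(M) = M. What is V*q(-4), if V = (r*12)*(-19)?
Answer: 0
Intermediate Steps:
r = 12 (r = 4*3 = 12)
V = -2736 (V = (12*12)*(-19) = 144*(-19) = -2736)
q(g) = -2*g²*(4 + g) (q(g) = (-2*g)*(g*(g + 4)) = (-2*g)*(g*(4 + g)) = -2*g²*(4 + g))
V*q(-4) = -5472*(-4)²*(-4 - 1*(-4)) = -5472*16*(-4 + 4) = -5472*16*0 = -2736*0 = 0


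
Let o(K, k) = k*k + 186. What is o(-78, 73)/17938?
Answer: 5515/17938 ≈ 0.30745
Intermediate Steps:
o(K, k) = 186 + k² (o(K, k) = k² + 186 = 186 + k²)
o(-78, 73)/17938 = (186 + 73²)/17938 = (186 + 5329)*(1/17938) = 5515*(1/17938) = 5515/17938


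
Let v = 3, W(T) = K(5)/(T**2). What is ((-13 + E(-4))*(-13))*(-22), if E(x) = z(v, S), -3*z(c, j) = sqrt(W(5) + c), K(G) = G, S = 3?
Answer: -3718 - 1144*sqrt(5)/15 ≈ -3888.5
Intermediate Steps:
W(T) = 5/T**2 (W(T) = 5/(T**2) = 5/T**2)
z(c, j) = -sqrt(1/5 + c)/3 (z(c, j) = -sqrt(5/5**2 + c)/3 = -sqrt(5*(1/25) + c)/3 = -sqrt(1/5 + c)/3)
E(x) = -4*sqrt(5)/15 (E(x) = -sqrt(5 + 25*3)/15 = -sqrt(5 + 75)/15 = -4*sqrt(5)/15)
((-13 + E(-4))*(-13))*(-22) = ((-13 - 4*sqrt(5)/15)*(-13))*(-22) = (169 + 52*sqrt(5)/15)*(-22) = -3718 - 1144*sqrt(5)/15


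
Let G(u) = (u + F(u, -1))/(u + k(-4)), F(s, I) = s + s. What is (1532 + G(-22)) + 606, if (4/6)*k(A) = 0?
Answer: 2141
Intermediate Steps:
F(s, I) = 2*s
k(A) = 0 (k(A) = (3/2)*0 = 0)
G(u) = 3 (G(u) = (u + 2*u)/(u + 0) = (3*u)/u = 3)
(1532 + G(-22)) + 606 = (1532 + 3) + 606 = 1535 + 606 = 2141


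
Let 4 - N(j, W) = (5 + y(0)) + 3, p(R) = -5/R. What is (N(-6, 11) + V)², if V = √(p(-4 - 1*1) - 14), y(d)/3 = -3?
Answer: (5 + I*√13)² ≈ 12.0 + 36.056*I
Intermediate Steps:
y(d) = -9 (y(d) = 3*(-3) = -9)
N(j, W) = 5 (N(j, W) = 4 - ((5 - 9) + 3) = 4 - (-4 + 3) = 4 - 1*(-1) = 4 + 1 = 5)
V = I*√13 (V = √(-5/(-4 - 1*1) - 14) = √(-5/(-4 - 1) - 14) = √(-5/(-5) - 14) = √(-5*(-⅕) - 14) = √(1 - 14) = √(-13) = I*√13 ≈ 3.6056*I)
(N(-6, 11) + V)² = (5 + I*√13)²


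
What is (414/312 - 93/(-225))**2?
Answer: 46063369/15210000 ≈ 3.0285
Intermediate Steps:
(414/312 - 93/(-225))**2 = (414*(1/312) - 93*(-1/225))**2 = (69/52 + 31/75)**2 = (6787/3900)**2 = 46063369/15210000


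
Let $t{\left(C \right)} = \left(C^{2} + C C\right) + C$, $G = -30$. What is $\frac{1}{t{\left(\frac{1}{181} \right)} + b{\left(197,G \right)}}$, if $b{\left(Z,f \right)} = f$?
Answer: $- \frac{32761}{982647} \approx -0.03334$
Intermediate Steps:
$t{\left(C \right)} = C + 2 C^{2}$ ($t{\left(C \right)} = \left(C^{2} + C^{2}\right) + C = 2 C^{2} + C = C + 2 C^{2}$)
$\frac{1}{t{\left(\frac{1}{181} \right)} + b{\left(197,G \right)}} = \frac{1}{\frac{1 + \frac{2}{181}}{181} - 30} = \frac{1}{\frac{1}{181} \cdot \frac{183}{181} - 30} = \frac{1}{\frac{183}{32761} - 30} = \frac{1}{- \frac{982647}{32761}} = - \frac{32761}{982647}$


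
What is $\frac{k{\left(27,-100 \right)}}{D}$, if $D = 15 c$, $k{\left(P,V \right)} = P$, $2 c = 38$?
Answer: $\frac{9}{95} \approx 0.094737$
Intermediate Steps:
$c = 19$ ($c = \frac{1}{2} \cdot 38 = 19$)
$D = 285$ ($D = 15 \cdot 19 = 285$)
$\frac{k{\left(27,-100 \right)}}{D} = \frac{27}{285} = 27 \cdot \frac{1}{285} = \frac{9}{95}$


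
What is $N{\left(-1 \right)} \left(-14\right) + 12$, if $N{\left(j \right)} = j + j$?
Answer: $40$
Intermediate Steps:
$N{\left(j \right)} = 2 j$
$N{\left(-1 \right)} \left(-14\right) + 12 = 2 \left(-1\right) \left(-14\right) + 12 = \left(-2\right) \left(-14\right) + 12 = 28 + 12 = 40$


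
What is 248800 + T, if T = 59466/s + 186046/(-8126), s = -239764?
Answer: 121174372232335/487080566 ≈ 2.4878e+5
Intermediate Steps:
T = -11272588465/487080566 (T = 59466/(-239764) + 186046/(-8126) = 59466*(-1/239764) + 186046*(-1/8126) = -29733/119882 - 93023/4063 = -11272588465/487080566 ≈ -23.143)
248800 + T = 248800 - 11272588465/487080566 = 121174372232335/487080566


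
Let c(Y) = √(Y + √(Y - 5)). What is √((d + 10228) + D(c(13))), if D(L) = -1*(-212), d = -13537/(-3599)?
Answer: √135275962103/3599 ≈ 102.19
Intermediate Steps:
d = 13537/3599 (d = -13537*(-1/3599) = 13537/3599 ≈ 3.7613)
c(Y) = √(Y + √(-5 + Y))
D(L) = 212
√((d + 10228) + D(c(13))) = √((13537/3599 + 10228) + 212) = √(36824109/3599 + 212) = √(37587097/3599) = √135275962103/3599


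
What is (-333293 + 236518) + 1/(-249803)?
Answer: -24174685326/249803 ≈ -96775.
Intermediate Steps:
(-333293 + 236518) + 1/(-249803) = -96775 - 1/249803 = -24174685326/249803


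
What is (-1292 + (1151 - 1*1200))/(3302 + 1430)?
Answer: -1341/4732 ≈ -0.28339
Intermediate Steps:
(-1292 + (1151 - 1*1200))/(3302 + 1430) = (-1292 + (1151 - 1200))/4732 = (-1292 - 49)*(1/4732) = -1341*1/4732 = -1341/4732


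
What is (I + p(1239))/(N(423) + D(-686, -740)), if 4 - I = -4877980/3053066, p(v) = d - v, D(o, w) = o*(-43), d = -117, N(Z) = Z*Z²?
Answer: -2061433626/115583682465845 ≈ -1.7835e-5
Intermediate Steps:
N(Z) = Z³
D(o, w) = -43*o
p(v) = -117 - v
I = 8545122/1526533 (I = 4 - (-4877980)/3053066 = 4 - 1*(-2438990/1526533) = 4 + 2438990/1526533 = 8545122/1526533 ≈ 5.5977)
(I + p(1239))/(N(423) + D(-686, -740)) = (8545122/1526533 + (-117 - 1*1239))/(423³ - 43*(-686)) = (8545122/1526533 + (-117 - 1239))/(75686967 + 29498) = (8545122/1526533 - 1356)/75716465 = -2061433626/1526533*1/75716465 = -2061433626/115583682465845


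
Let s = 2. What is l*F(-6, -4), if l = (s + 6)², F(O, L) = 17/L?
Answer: -272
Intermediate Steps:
l = 64 (l = (2 + 6)² = 8² = 64)
l*F(-6, -4) = 64*(17/(-4)) = 64*(17*(-¼)) = 64*(-17/4) = -272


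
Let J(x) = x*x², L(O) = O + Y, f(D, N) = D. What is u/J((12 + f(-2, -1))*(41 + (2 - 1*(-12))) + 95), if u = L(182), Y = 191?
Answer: 373/268336125 ≈ 1.3900e-6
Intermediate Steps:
L(O) = 191 + O (L(O) = O + 191 = 191 + O)
u = 373 (u = 191 + 182 = 373)
J(x) = x³
u/J((12 + f(-2, -1))*(41 + (2 - 1*(-12))) + 95) = 373/(((12 - 2)*(41 + (2 - 1*(-12))) + 95)³) = 373/((10*(41 + (2 + 12)) + 95)³) = 373/((10*(41 + 14) + 95)³) = 373/((10*55 + 95)³) = 373/((550 + 95)³) = 373/(645³) = 373/268336125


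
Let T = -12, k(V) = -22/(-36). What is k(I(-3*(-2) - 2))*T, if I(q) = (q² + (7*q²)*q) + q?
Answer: -22/3 ≈ -7.3333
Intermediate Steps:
I(q) = q + q² + 7*q³ (I(q) = (q² + 7*q³) + q = q + q² + 7*q³)
k(V) = 11/18 (k(V) = -22*(-1/36) = 11/18)
k(I(-3*(-2) - 2))*T = (11/18)*(-12) = -22/3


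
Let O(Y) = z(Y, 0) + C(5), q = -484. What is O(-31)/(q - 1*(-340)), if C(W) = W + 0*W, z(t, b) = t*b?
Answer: -5/144 ≈ -0.034722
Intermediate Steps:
z(t, b) = b*t
C(W) = W (C(W) = W + 0 = W)
O(Y) = 5 (O(Y) = 0*Y + 5 = 0 + 5 = 5)
O(-31)/(q - 1*(-340)) = 5/(-484 - 1*(-340)) = 5/(-484 + 340) = 5/(-144) = 5*(-1/144) = -5/144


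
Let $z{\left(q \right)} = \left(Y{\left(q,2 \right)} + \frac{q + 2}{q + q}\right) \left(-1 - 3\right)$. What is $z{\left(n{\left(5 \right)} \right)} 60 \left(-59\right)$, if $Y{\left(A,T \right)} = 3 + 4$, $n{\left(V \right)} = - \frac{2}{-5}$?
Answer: $141600$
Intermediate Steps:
$n{\left(V \right)} = \frac{2}{5}$ ($n{\left(V \right)} = \left(-2\right) \left(- \frac{1}{5}\right) = \frac{2}{5}$)
$Y{\left(A,T \right)} = 7$
$z{\left(q \right)} = -28 - \frac{2 \left(2 + q\right)}{q}$ ($z{\left(q \right)} = \left(7 + \frac{q + 2}{q + q}\right) \left(-1 - 3\right) = \left(7 + \frac{2 + q}{2 q}\right) \left(-4\right) = -28 - \frac{2 \left(2 + q\right)}{q}$)
$z{\left(n{\left(5 \right)} \right)} 60 \left(-59\right) = \left(-30 - \frac{4}{\frac{2}{5}}\right) 60 \left(-59\right) = \left(-30 - 10\right) 60 \left(-59\right) = \left(-40\right) 60 \left(-59\right) = \left(-2400\right) \left(-59\right) = 141600$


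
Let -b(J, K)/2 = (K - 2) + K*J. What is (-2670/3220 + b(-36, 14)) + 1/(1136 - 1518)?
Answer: 30233405/30751 ≈ 983.17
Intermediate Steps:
b(J, K) = 4 - 2*K - 2*J*K (b(J, K) = -2*((K - 2) + K*J) = -2*((-2 + K) + J*K) = -2*(-2 + K + J*K) = 4 - 2*K - 2*J*K)
(-2670/3220 + b(-36, 14)) + 1/(1136 - 1518) = (-2670/3220 + (4 - 2*14 - 2*(-36)*14)) + 1/(1136 - 1518) = (-2670*1/3220 + (4 - 28 + 1008)) + 1/(-382) = (-267/322 + 984) - 1/382 = 316581/322 - 1/382 = 30233405/30751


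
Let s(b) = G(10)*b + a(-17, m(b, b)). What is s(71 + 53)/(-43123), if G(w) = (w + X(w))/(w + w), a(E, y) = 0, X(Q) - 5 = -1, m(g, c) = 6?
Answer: -434/215615 ≈ -0.0020128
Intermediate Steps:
X(Q) = 4 (X(Q) = 5 - 1 = 4)
G(w) = (4 + w)/(2*w) (G(w) = (w + 4)/(w + w) = (4 + w)/((2*w)) = (4 + w)*(1/(2*w)) = (4 + w)/(2*w))
s(b) = 7*b/10 (s(b) = ((1/2)*(4 + 10)/10)*b + 0 = ((1/2)*(1/10)*14)*b + 0 = 7*b/10 + 0 = 7*b/10)
s(71 + 53)/(-43123) = (7*(71 + 53)/10)/(-43123) = ((7/10)*124)*(-1/43123) = (434/5)*(-1/43123) = -434/215615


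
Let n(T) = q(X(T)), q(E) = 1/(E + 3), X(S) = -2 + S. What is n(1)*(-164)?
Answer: -82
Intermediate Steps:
q(E) = 1/(3 + E)
n(T) = 1/(1 + T) (n(T) = 1/(3 + (-2 + T)) = 1/(1 + T))
n(1)*(-164) = -164/(1 + 1) = -164/2 = (½)*(-164) = -82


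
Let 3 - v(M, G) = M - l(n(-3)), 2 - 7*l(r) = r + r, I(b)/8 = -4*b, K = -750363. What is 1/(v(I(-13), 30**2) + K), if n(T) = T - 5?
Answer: -7/5255414 ≈ -1.3320e-6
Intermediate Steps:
n(T) = -5 + T
I(b) = -32*b (I(b) = 8*(-4*b) = -32*b)
l(r) = 2/7 - 2*r/7 (l(r) = 2/7 - (r + r)/7 = 2/7 - 2*r/7)
v(M, G) = 39/7 - M (v(M, G) = 3 - (M - (2/7 - 2*(-5 - 3)/7)) = 3 - (M - (2/7 - 2/7*(-8))) = 3 - (M - (2/7 + 16/7)) = 3 - (M - 1*18/7) = 3 - (M - 18/7) = 3 - (-18/7 + M) = 3 + (18/7 - M) = 39/7 - M)
1/(v(I(-13), 30**2) + K) = 1/((39/7 - (-32)*(-13)) - 750363) = 1/((39/7 - 1*416) - 750363) = 1/((39/7 - 416) - 750363) = 1/(-2873/7 - 750363) = 1/(-5255414/7) = -7/5255414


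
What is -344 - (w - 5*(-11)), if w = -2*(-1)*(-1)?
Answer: -397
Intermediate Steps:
w = -2 (w = 2*(-1) = -2)
-344 - (w - 5*(-11)) = -344 - (-2 - 5*(-11)) = -344 - (-2 + 55) = -344 - 1*53 = -344 - 53 = -397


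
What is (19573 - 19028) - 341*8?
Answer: -2183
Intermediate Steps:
(19573 - 19028) - 341*8 = 545 - 2728 = -2183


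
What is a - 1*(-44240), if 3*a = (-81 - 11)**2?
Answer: 141184/3 ≈ 47061.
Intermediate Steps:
a = 8464/3 (a = (-81 - 11)**2/3 = (1/3)*(-92)**2 = (1/3)*8464 = 8464/3 ≈ 2821.3)
a - 1*(-44240) = 8464/3 - 1*(-44240) = 8464/3 + 44240 = 141184/3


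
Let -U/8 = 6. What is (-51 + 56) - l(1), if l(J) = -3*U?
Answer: -139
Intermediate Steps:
U = -48 (U = -8*6 = -48)
l(J) = 144 (l(J) = -3*(-48) = 144)
(-51 + 56) - l(1) = (-51 + 56) - 1*144 = 5 - 144 = -139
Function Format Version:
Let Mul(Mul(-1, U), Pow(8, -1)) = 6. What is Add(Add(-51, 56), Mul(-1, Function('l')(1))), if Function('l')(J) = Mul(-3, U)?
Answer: -139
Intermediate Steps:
U = -48 (U = Mul(-8, 6) = -48)
Function('l')(J) = 144 (Function('l')(J) = Mul(-3, -48) = 144)
Add(Add(-51, 56), Mul(-1, Function('l')(1))) = Add(Add(-51, 56), Mul(-1, 144)) = Add(5, -144) = -139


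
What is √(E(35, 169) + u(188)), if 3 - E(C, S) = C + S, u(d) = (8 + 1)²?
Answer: 2*I*√30 ≈ 10.954*I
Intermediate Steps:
u(d) = 81 (u(d) = 9² = 81)
E(C, S) = 3 - C - S (E(C, S) = 3 - (C + S) = 3 + (-C - S) = 3 - C - S)
√(E(35, 169) + u(188)) = √((3 - 1*35 - 1*169) + 81) = √((3 - 35 - 169) + 81) = √(-201 + 81) = √(-120) = 2*I*√30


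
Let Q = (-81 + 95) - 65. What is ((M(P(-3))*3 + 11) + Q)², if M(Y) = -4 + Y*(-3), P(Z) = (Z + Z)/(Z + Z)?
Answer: 3721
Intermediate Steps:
P(Z) = 1 (P(Z) = (2*Z)/((2*Z)) = (2*Z)*(1/(2*Z)) = 1)
M(Y) = -4 - 3*Y
Q = -51 (Q = 14 - 65 = -51)
((M(P(-3))*3 + 11) + Q)² = (((-4 - 3*1)*3 + 11) - 51)² = (((-4 - 3)*3 + 11) - 51)² = ((-7*3 + 11) - 51)² = ((-21 + 11) - 51)² = (-10 - 51)² = (-61)² = 3721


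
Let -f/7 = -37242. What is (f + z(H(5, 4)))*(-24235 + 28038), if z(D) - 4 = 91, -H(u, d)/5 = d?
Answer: 991780567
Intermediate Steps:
f = 260694 (f = -7*(-37242) = 260694)
H(u, d) = -5*d
z(D) = 95 (z(D) = 4 + 91 = 95)
(f + z(H(5, 4)))*(-24235 + 28038) = (260694 + 95)*(-24235 + 28038) = 260789*3803 = 991780567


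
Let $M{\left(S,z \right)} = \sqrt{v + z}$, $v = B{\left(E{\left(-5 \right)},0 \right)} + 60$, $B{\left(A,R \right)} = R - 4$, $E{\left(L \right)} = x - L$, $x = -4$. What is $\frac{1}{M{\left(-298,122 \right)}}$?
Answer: $\frac{\sqrt{178}}{178} \approx 0.074953$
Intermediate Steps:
$E{\left(L \right)} = -4 - L$
$B{\left(A,R \right)} = -4 + R$
$v = 56$ ($v = \left(-4 + 0\right) + 60 = -4 + 60 = 56$)
$M{\left(S,z \right)} = \sqrt{56 + z}$
$\frac{1}{M{\left(-298,122 \right)}} = \frac{1}{\sqrt{56 + 122}} = \frac{1}{\sqrt{178}} = \frac{\sqrt{178}}{178}$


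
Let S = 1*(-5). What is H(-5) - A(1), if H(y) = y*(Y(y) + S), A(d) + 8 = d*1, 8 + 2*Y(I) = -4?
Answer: 62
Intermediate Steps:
S = -5
Y(I) = -6 (Y(I) = -4 + (½)*(-4) = -4 - 2 = -6)
A(d) = -8 + d (A(d) = -8 + d*1 = -8 + d)
H(y) = -11*y (H(y) = y*(-6 - 5) = y*(-11) = -11*y)
H(-5) - A(1) = -11*(-5) - (-8 + 1) = 55 - 1*(-7) = 55 + 7 = 62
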